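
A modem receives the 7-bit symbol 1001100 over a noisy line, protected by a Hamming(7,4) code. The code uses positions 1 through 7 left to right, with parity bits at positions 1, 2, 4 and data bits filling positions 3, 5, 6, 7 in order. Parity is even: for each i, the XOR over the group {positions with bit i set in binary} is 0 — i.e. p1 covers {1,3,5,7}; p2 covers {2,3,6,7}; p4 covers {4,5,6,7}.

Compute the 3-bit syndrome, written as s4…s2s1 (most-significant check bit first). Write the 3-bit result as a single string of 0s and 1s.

s1 (pos 1,3,5,7): 1⊕0⊕1⊕0 = 0
s2 (pos 2,3,6,7): 0⊕0⊕0⊕0 = 0
s4 (pos 4,5,6,7): 1⊕1⊕0⊕0 = 0
Syndrome s4…s1 = 000 → no error.

000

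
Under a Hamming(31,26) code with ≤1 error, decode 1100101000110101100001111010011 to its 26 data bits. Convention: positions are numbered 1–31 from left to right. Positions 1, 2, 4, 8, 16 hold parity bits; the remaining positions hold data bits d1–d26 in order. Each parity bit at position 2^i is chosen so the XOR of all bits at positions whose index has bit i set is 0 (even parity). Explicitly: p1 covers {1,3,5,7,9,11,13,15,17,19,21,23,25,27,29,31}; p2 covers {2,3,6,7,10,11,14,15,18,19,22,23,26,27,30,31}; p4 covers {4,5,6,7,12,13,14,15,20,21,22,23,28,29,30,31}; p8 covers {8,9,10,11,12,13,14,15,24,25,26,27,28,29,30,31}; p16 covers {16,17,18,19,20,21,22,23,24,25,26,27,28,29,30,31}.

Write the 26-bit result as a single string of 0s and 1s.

s1 (pos 1,3,5,7,9,11,13,15,17,19,21,23,25,27,29,31): 1⊕0⊕1⊕1⊕0⊕1⊕0⊕0⊕1⊕0⊕0⊕1⊕1⊕1⊕0⊕1 = 1
s2 (pos 2,3,6,7,10,11,14,15,18,19,22,23,26,27,30,31): 1⊕0⊕0⊕1⊕0⊕1⊕1⊕0⊕0⊕0⊕1⊕1⊕0⊕1⊕1⊕1 = 1
s4 (pos 4,5,6,7,12,13,14,15,20,21,22,23,28,29,30,31): 0⊕1⊕0⊕1⊕1⊕0⊕1⊕0⊕0⊕0⊕1⊕1⊕0⊕0⊕1⊕1 = 0
s8 (pos 8,9,10,11,12,13,14,15,24,25,26,27,28,29,30,31): 0⊕0⊕0⊕1⊕1⊕0⊕1⊕0⊕1⊕1⊕0⊕1⊕0⊕0⊕1⊕1 = 0
s16 (pos 16,17,18,19,20,21,22,23,24,25,26,27,28,29,30,31): 1⊕1⊕0⊕0⊕0⊕0⊕1⊕1⊕1⊕1⊕0⊕1⊕0⊕0⊕1⊕1 = 1
Syndrome s16…s1 = 10011 → error at position 19.
Flip position 19: 1100101000110101100001111010011 → 1100101000110101101001111010011
Read data bits from positions 3,5,6,7,9,10,11,12,13,14,15,17,18,19,20,21,22,23,24,25,26,27,28,29,30,31: 01010011010101001111010011

01010011010101001111010011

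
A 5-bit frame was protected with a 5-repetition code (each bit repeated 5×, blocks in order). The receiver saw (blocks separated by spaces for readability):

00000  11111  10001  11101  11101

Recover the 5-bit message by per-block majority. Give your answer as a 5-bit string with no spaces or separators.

Block 1 (00000): 0 ones → 0
Block 2 (11111): 5 ones → 1
Block 3 (10001): 2 ones → 0
Block 4 (11101): 4 ones → 1
Block 5 (11101): 4 ones → 1

01011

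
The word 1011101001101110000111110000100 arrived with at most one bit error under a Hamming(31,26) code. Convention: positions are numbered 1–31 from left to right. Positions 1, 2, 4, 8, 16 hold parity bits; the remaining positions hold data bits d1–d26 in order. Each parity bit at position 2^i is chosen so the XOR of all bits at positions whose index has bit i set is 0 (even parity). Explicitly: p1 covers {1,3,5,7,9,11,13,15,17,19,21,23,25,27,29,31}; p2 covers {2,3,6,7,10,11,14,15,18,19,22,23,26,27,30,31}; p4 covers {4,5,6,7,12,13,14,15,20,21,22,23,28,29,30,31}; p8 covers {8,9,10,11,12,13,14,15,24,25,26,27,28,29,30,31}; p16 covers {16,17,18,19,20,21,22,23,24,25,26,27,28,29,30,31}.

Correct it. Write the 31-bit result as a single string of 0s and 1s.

1011101001111110000111110000100

s1 (pos 1,3,5,7,9,11,13,15,17,19,21,23,25,27,29,31): 1⊕1⊕1⊕1⊕0⊕1⊕1⊕1⊕0⊕0⊕1⊕1⊕0⊕0⊕1⊕0 = 0
s2 (pos 2,3,6,7,10,11,14,15,18,19,22,23,26,27,30,31): 0⊕1⊕0⊕1⊕1⊕1⊕1⊕1⊕0⊕0⊕1⊕1⊕0⊕0⊕0⊕0 = 0
s4 (pos 4,5,6,7,12,13,14,15,20,21,22,23,28,29,30,31): 1⊕1⊕0⊕1⊕0⊕1⊕1⊕1⊕1⊕1⊕1⊕1⊕0⊕1⊕0⊕0 = 1
s8 (pos 8,9,10,11,12,13,14,15,24,25,26,27,28,29,30,31): 0⊕0⊕1⊕1⊕0⊕1⊕1⊕1⊕1⊕0⊕0⊕0⊕0⊕1⊕0⊕0 = 1
s16 (pos 16,17,18,19,20,21,22,23,24,25,26,27,28,29,30,31): 0⊕0⊕0⊕0⊕1⊕1⊕1⊕1⊕1⊕0⊕0⊕0⊕0⊕1⊕0⊕0 = 0
Syndrome s16…s1 = 01100 → error at position 12.
Flip position 12: 1011101001101110000111110000100 → 1011101001111110000111110000100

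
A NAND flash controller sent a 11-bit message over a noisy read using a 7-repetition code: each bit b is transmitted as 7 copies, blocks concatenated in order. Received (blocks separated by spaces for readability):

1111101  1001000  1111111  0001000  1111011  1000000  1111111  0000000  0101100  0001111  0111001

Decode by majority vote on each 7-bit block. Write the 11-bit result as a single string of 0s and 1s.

Block 1 (1111101): 6 ones → 1
Block 2 (1001000): 2 ones → 0
Block 3 (1111111): 7 ones → 1
Block 4 (0001000): 1 one → 0
Block 5 (1111011): 6 ones → 1
Block 6 (1000000): 1 one → 0
Block 7 (1111111): 7 ones → 1
Block 8 (0000000): 0 ones → 0
Block 9 (0101100): 3 ones → 0
Block 10 (0001111): 4 ones → 1
Block 11 (0111001): 4 ones → 1

10101010011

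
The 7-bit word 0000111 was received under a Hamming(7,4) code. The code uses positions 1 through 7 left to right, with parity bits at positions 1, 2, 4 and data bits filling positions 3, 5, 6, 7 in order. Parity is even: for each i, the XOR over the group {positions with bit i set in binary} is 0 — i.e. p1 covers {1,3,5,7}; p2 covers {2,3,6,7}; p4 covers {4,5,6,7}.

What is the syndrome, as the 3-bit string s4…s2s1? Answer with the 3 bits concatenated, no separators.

s1 (pos 1,3,5,7): 0⊕0⊕1⊕1 = 0
s2 (pos 2,3,6,7): 0⊕0⊕1⊕1 = 0
s4 (pos 4,5,6,7): 0⊕1⊕1⊕1 = 1
Syndrome s4…s1 = 100 → error at position 4.

100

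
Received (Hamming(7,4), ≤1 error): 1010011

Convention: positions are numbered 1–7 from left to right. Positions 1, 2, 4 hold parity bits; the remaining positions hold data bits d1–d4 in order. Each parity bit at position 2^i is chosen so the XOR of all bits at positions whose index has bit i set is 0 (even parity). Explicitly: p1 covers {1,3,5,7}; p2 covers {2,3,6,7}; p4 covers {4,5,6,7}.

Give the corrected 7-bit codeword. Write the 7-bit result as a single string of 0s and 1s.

1000011

s1 (pos 1,3,5,7): 1⊕1⊕0⊕1 = 1
s2 (pos 2,3,6,7): 0⊕1⊕1⊕1 = 1
s4 (pos 4,5,6,7): 0⊕0⊕1⊕1 = 0
Syndrome s4…s1 = 011 → error at position 3.
Flip position 3: 1010011 → 1000011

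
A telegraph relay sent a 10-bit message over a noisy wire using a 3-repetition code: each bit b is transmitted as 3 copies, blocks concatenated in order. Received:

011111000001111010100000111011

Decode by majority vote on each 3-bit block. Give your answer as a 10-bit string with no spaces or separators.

Block 1 (011): 2 ones → 1
Block 2 (111): 3 ones → 1
Block 3 (000): 0 ones → 0
Block 4 (001): 1 one → 0
Block 5 (111): 3 ones → 1
Block 6 (010): 1 one → 0
Block 7 (100): 1 one → 0
Block 8 (000): 0 ones → 0
Block 9 (111): 3 ones → 1
Block 10 (011): 2 ones → 1

1100100011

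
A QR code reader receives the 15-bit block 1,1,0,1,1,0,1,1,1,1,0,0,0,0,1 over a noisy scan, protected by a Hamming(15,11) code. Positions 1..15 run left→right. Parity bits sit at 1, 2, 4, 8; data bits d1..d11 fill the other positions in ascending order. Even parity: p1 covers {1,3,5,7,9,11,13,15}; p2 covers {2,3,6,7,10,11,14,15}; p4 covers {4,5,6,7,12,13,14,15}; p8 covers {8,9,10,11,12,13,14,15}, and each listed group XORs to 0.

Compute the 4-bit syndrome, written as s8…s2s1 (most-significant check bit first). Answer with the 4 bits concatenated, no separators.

s1 (pos 1,3,5,7,9,11,13,15): 1⊕0⊕1⊕1⊕1⊕0⊕0⊕1 = 1
s2 (pos 2,3,6,7,10,11,14,15): 1⊕0⊕0⊕1⊕1⊕0⊕0⊕1 = 0
s4 (pos 4,5,6,7,12,13,14,15): 1⊕1⊕0⊕1⊕0⊕0⊕0⊕1 = 0
s8 (pos 8,9,10,11,12,13,14,15): 1⊕1⊕1⊕0⊕0⊕0⊕0⊕1 = 0
Syndrome s8…s1 = 0001 → error at position 1.

0001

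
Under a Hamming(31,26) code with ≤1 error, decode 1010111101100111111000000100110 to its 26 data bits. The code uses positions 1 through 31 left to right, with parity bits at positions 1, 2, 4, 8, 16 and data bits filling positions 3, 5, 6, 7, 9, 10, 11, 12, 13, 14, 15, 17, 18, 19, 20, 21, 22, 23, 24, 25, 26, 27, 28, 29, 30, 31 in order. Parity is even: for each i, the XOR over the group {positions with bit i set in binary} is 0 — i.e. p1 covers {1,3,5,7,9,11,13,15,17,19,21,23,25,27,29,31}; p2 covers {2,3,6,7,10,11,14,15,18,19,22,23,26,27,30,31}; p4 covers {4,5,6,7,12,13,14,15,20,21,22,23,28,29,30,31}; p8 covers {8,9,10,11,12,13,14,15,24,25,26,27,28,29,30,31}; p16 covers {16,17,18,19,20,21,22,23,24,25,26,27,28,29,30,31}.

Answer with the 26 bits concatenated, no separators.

11110110011111000100100110

s1 (pos 1,3,5,7,9,11,13,15,17,19,21,23,25,27,29,31): 1⊕1⊕1⊕1⊕0⊕1⊕0⊕1⊕1⊕1⊕0⊕0⊕0⊕0⊕1⊕0 = 1
s2 (pos 2,3,6,7,10,11,14,15,18,19,22,23,26,27,30,31): 0⊕1⊕1⊕1⊕1⊕1⊕1⊕1⊕1⊕1⊕0⊕0⊕1⊕0⊕1⊕0 = 1
s4 (pos 4,5,6,7,12,13,14,15,20,21,22,23,28,29,30,31): 0⊕1⊕1⊕1⊕0⊕0⊕1⊕1⊕0⊕0⊕0⊕0⊕0⊕1⊕1⊕0 = 1
s8 (pos 8,9,10,11,12,13,14,15,24,25,26,27,28,29,30,31): 1⊕0⊕1⊕1⊕0⊕0⊕1⊕1⊕0⊕0⊕1⊕0⊕0⊕1⊕1⊕0 = 0
s16 (pos 16,17,18,19,20,21,22,23,24,25,26,27,28,29,30,31): 1⊕1⊕1⊕1⊕0⊕0⊕0⊕0⊕0⊕0⊕1⊕0⊕0⊕1⊕1⊕0 = 1
Syndrome s16…s1 = 10111 → error at position 23.
Flip position 23: 1010111101100111111000000100110 → 1010111101100111111000100100110
Read data bits from positions 3,5,6,7,9,10,11,12,13,14,15,17,18,19,20,21,22,23,24,25,26,27,28,29,30,31: 11110110011111000100100110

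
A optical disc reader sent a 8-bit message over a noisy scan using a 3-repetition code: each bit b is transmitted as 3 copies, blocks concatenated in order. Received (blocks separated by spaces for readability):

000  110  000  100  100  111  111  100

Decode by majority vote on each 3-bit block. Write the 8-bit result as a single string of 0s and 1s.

Block 1 (000): 0 ones → 0
Block 2 (110): 2 ones → 1
Block 3 (000): 0 ones → 0
Block 4 (100): 1 one → 0
Block 5 (100): 1 one → 0
Block 6 (111): 3 ones → 1
Block 7 (111): 3 ones → 1
Block 8 (100): 1 one → 0

01000110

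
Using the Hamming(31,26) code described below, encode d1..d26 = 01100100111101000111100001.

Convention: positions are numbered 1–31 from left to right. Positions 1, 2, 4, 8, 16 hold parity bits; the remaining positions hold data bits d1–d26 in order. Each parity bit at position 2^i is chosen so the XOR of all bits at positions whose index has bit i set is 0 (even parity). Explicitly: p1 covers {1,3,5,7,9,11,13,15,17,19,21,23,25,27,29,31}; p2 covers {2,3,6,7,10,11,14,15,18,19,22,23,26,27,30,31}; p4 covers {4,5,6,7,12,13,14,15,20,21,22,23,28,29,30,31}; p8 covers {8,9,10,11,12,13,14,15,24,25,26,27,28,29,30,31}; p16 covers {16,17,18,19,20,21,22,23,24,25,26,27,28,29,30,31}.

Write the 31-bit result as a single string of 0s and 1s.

0001110001001111101000111100001

Place data at non-parity positions: p1 p2 0 p4 1 1 0 p8 0 1 0 0 1 1 1 p16 1 0 1 0 0 0 1 1 1 1 0 0 0 0 1
p1 (pos 1,3,5,7,9,11,13,15,17,19,21,23,25,27,29,31): XOR of data positions = 0⊕1⊕0⊕0⊕0⊕1⊕1⊕1⊕1⊕0⊕1⊕1⊕0⊕0⊕1 = 0
p2 (pos 2,3,6,7,10,11,14,15,18,19,22,23,26,27,30,31): XOR of data positions = 0⊕1⊕0⊕1⊕0⊕1⊕1⊕0⊕1⊕0⊕1⊕1⊕0⊕0⊕1 = 0
p4 (pos 4,5,6,7,12,13,14,15,20,21,22,23,28,29,30,31): XOR of data positions = 1⊕1⊕0⊕0⊕1⊕1⊕1⊕0⊕0⊕0⊕1⊕0⊕0⊕0⊕1 = 1
p8 (pos 8,9,10,11,12,13,14,15,24,25,26,27,28,29,30,31): XOR of data positions = 0⊕1⊕0⊕0⊕1⊕1⊕1⊕1⊕1⊕1⊕0⊕0⊕0⊕0⊕1 = 0
p16 (pos 16,17,18,19,20,21,22,23,24,25,26,27,28,29,30,31): XOR of data positions = 1⊕0⊕1⊕0⊕0⊕0⊕1⊕1⊕1⊕1⊕0⊕0⊕0⊕0⊕1 = 1
Codeword: 0001110001001111101000111100001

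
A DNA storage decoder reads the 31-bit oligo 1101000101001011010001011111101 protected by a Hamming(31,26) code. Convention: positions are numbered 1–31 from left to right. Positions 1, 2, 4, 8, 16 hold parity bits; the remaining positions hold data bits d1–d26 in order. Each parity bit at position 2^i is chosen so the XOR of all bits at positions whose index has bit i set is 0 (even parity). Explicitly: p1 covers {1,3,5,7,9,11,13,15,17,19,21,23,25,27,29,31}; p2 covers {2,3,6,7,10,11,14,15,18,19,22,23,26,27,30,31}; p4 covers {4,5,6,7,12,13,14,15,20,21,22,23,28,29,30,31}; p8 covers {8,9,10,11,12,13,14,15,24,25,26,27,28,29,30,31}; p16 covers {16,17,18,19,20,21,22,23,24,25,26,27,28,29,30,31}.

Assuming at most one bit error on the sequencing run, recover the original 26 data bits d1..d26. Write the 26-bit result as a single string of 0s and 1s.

00000100001010001011111101

s1 (pos 1,3,5,7,9,11,13,15,17,19,21,23,25,27,29,31): 1⊕0⊕0⊕0⊕0⊕0⊕1⊕1⊕0⊕0⊕0⊕0⊕1⊕1⊕1⊕1 = 1
s2 (pos 2,3,6,7,10,11,14,15,18,19,22,23,26,27,30,31): 1⊕0⊕0⊕0⊕1⊕0⊕0⊕1⊕1⊕0⊕1⊕0⊕1⊕1⊕0⊕1 = 0
s4 (pos 4,5,6,7,12,13,14,15,20,21,22,23,28,29,30,31): 1⊕0⊕0⊕0⊕0⊕1⊕0⊕1⊕0⊕0⊕1⊕0⊕1⊕1⊕0⊕1 = 1
s8 (pos 8,9,10,11,12,13,14,15,24,25,26,27,28,29,30,31): 1⊕0⊕1⊕0⊕0⊕1⊕0⊕1⊕1⊕1⊕1⊕1⊕1⊕1⊕0⊕1 = 1
s16 (pos 16,17,18,19,20,21,22,23,24,25,26,27,28,29,30,31): 1⊕0⊕1⊕0⊕0⊕0⊕1⊕0⊕1⊕1⊕1⊕1⊕1⊕1⊕0⊕1 = 0
Syndrome s16…s1 = 01101 → error at position 13.
Flip position 13: 1101000101001011010001011111101 → 1101000101000011010001011111101
Read data bits from positions 3,5,6,7,9,10,11,12,13,14,15,17,18,19,20,21,22,23,24,25,26,27,28,29,30,31: 00000100001010001011111101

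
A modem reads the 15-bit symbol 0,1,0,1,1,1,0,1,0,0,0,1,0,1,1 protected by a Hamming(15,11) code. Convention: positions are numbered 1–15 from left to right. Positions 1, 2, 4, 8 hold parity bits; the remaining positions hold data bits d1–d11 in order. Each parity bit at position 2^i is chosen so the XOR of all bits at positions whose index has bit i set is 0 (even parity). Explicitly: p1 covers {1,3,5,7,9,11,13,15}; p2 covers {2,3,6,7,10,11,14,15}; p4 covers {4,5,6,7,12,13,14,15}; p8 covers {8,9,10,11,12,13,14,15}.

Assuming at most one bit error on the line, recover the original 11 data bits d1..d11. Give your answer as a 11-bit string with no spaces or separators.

s1 (pos 1,3,5,7,9,11,13,15): 0⊕0⊕1⊕0⊕0⊕0⊕0⊕1 = 0
s2 (pos 2,3,6,7,10,11,14,15): 1⊕0⊕1⊕0⊕0⊕0⊕1⊕1 = 0
s4 (pos 4,5,6,7,12,13,14,15): 1⊕1⊕1⊕0⊕1⊕0⊕1⊕1 = 0
s8 (pos 8,9,10,11,12,13,14,15): 1⊕0⊕0⊕0⊕1⊕0⊕1⊕1 = 0
Syndrome s8…s1 = 0000 → no error.
Read data bits from positions 3,5,6,7,9,10,11,12,13,14,15: 01100001011

01100001011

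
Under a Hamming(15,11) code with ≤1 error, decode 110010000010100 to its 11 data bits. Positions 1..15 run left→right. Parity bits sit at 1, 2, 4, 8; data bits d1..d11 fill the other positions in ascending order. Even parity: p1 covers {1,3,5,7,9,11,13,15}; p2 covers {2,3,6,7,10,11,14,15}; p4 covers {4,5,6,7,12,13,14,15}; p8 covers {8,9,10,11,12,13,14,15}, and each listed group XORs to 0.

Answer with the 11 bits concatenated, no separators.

01000010100

s1 (pos 1,3,5,7,9,11,13,15): 1⊕0⊕1⊕0⊕0⊕1⊕1⊕0 = 0
s2 (pos 2,3,6,7,10,11,14,15): 1⊕0⊕0⊕0⊕0⊕1⊕0⊕0 = 0
s4 (pos 4,5,6,7,12,13,14,15): 0⊕1⊕0⊕0⊕0⊕1⊕0⊕0 = 0
s8 (pos 8,9,10,11,12,13,14,15): 0⊕0⊕0⊕1⊕0⊕1⊕0⊕0 = 0
Syndrome s8…s1 = 0000 → no error.
Read data bits from positions 3,5,6,7,9,10,11,12,13,14,15: 01000010100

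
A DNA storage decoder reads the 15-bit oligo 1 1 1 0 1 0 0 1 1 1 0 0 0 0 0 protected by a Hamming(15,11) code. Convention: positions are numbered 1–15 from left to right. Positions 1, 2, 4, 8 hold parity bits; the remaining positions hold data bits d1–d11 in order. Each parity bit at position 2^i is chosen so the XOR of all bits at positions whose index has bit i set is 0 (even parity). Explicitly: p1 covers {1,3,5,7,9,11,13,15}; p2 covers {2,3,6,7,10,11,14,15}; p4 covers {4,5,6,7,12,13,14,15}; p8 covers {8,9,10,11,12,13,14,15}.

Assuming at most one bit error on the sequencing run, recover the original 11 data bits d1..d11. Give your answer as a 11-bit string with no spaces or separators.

11001100010

s1 (pos 1,3,5,7,9,11,13,15): 1⊕1⊕1⊕0⊕1⊕0⊕0⊕0 = 0
s2 (pos 2,3,6,7,10,11,14,15): 1⊕1⊕0⊕0⊕1⊕0⊕0⊕0 = 1
s4 (pos 4,5,6,7,12,13,14,15): 0⊕1⊕0⊕0⊕0⊕0⊕0⊕0 = 1
s8 (pos 8,9,10,11,12,13,14,15): 1⊕1⊕1⊕0⊕0⊕0⊕0⊕0 = 1
Syndrome s8…s1 = 1110 → error at position 14.
Flip position 14: 111010011100000 → 111010011100010
Read data bits from positions 3,5,6,7,9,10,11,12,13,14,15: 11001100010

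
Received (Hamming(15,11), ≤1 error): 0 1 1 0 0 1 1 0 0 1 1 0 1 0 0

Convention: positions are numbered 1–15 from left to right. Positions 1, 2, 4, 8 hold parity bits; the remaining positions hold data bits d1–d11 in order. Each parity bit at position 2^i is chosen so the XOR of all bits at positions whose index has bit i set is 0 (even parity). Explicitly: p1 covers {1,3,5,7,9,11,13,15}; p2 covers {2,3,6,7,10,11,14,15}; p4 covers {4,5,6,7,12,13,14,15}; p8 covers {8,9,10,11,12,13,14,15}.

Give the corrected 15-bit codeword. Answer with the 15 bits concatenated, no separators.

s1 (pos 1,3,5,7,9,11,13,15): 0⊕1⊕0⊕1⊕0⊕1⊕1⊕0 = 0
s2 (pos 2,3,6,7,10,11,14,15): 1⊕1⊕1⊕1⊕1⊕1⊕0⊕0 = 0
s4 (pos 4,5,6,7,12,13,14,15): 0⊕0⊕1⊕1⊕0⊕1⊕0⊕0 = 1
s8 (pos 8,9,10,11,12,13,14,15): 0⊕0⊕1⊕1⊕0⊕1⊕0⊕0 = 1
Syndrome s8…s1 = 1100 → error at position 12.
Flip position 12: 011001100110100 → 011001100111100

011001100111100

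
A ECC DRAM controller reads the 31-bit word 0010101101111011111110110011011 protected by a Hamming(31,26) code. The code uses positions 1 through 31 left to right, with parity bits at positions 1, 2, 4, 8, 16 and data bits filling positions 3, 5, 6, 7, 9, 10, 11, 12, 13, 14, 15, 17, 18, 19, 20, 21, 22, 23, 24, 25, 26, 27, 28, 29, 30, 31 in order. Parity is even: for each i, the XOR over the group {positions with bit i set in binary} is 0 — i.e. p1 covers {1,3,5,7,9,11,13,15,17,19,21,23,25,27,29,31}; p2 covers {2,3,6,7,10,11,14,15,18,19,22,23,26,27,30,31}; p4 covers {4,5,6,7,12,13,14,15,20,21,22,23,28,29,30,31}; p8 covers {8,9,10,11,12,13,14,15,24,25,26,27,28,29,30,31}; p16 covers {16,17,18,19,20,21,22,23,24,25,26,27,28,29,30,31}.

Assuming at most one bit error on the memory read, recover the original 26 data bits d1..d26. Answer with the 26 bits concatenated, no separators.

s1 (pos 1,3,5,7,9,11,13,15,17,19,21,23,25,27,29,31): 0⊕1⊕1⊕1⊕0⊕1⊕1⊕1⊕1⊕1⊕1⊕1⊕0⊕1⊕0⊕1 = 0
s2 (pos 2,3,6,7,10,11,14,15,18,19,22,23,26,27,30,31): 0⊕1⊕0⊕1⊕1⊕1⊕0⊕1⊕1⊕1⊕0⊕1⊕0⊕1⊕1⊕1 = 1
s4 (pos 4,5,6,7,12,13,14,15,20,21,22,23,28,29,30,31): 0⊕1⊕0⊕1⊕1⊕1⊕0⊕1⊕1⊕1⊕0⊕1⊕1⊕0⊕1⊕1 = 1
s8 (pos 8,9,10,11,12,13,14,15,24,25,26,27,28,29,30,31): 1⊕0⊕1⊕1⊕1⊕1⊕0⊕1⊕1⊕0⊕0⊕1⊕1⊕0⊕1⊕1 = 1
s16 (pos 16,17,18,19,20,21,22,23,24,25,26,27,28,29,30,31): 1⊕1⊕1⊕1⊕1⊕1⊕0⊕1⊕1⊕0⊕0⊕1⊕1⊕0⊕1⊕1 = 0
Syndrome s16…s1 = 01110 → error at position 14.
Flip position 14: 0010101101111011111110110011011 → 0010101101111111111110110011011
Read data bits from positions 3,5,6,7,9,10,11,12,13,14,15,17,18,19,20,21,22,23,24,25,26,27,28,29,30,31: 11010111111111110110011011

11010111111111110110011011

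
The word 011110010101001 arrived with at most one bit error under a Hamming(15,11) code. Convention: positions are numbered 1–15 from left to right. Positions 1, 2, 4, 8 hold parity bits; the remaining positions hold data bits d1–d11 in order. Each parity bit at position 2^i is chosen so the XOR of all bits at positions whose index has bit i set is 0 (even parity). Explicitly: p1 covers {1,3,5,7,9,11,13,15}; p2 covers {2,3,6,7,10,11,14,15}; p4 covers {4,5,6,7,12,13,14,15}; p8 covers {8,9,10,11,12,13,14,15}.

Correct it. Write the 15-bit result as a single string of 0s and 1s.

111110010101001

s1 (pos 1,3,5,7,9,11,13,15): 0⊕1⊕1⊕0⊕0⊕0⊕0⊕1 = 1
s2 (pos 2,3,6,7,10,11,14,15): 1⊕1⊕0⊕0⊕1⊕0⊕0⊕1 = 0
s4 (pos 4,5,6,7,12,13,14,15): 1⊕1⊕0⊕0⊕1⊕0⊕0⊕1 = 0
s8 (pos 8,9,10,11,12,13,14,15): 1⊕0⊕1⊕0⊕1⊕0⊕0⊕1 = 0
Syndrome s8…s1 = 0001 → error at position 1.
Flip position 1: 011110010101001 → 111110010101001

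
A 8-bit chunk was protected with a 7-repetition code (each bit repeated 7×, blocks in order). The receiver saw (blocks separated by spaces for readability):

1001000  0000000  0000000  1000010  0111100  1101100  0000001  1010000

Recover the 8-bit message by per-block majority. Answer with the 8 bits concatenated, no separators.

Block 1 (1001000): 2 ones → 0
Block 2 (0000000): 0 ones → 0
Block 3 (0000000): 0 ones → 0
Block 4 (1000010): 2 ones → 0
Block 5 (0111100): 4 ones → 1
Block 6 (1101100): 4 ones → 1
Block 7 (0000001): 1 one → 0
Block 8 (1010000): 2 ones → 0

00001100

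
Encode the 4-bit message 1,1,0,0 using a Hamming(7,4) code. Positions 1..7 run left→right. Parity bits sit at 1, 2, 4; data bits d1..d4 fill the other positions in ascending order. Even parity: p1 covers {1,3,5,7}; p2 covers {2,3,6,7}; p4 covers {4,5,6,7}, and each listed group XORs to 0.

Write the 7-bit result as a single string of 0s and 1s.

Place data at non-parity positions: p1 p2 1 p4 1 0 0
p1 (pos 1,3,5,7): XOR of data positions = 1⊕1⊕0 = 0
p2 (pos 2,3,6,7): XOR of data positions = 1⊕0⊕0 = 1
p4 (pos 4,5,6,7): XOR of data positions = 1⊕0⊕0 = 1
Codeword: 0111100

0111100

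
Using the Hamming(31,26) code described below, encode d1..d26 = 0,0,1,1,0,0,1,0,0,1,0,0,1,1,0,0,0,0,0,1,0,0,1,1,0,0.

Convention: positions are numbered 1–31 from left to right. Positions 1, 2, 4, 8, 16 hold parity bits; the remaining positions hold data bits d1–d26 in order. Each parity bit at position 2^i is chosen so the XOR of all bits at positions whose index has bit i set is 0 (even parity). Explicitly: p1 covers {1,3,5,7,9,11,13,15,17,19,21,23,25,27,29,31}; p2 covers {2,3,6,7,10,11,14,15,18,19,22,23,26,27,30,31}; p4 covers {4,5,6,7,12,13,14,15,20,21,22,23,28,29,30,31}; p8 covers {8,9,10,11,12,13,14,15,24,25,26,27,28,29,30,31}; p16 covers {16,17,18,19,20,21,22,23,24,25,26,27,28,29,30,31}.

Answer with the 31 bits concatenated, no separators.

Place data at non-parity positions: p1 p2 0 p4 0 1 1 p8 0 0 1 0 0 1 0 p16 0 1 1 0 0 0 0 0 1 0 0 1 1 0 0
p1 (pos 1,3,5,7,9,11,13,15,17,19,21,23,25,27,29,31): XOR of data positions = 0⊕0⊕1⊕0⊕1⊕0⊕0⊕0⊕1⊕0⊕0⊕1⊕0⊕1⊕0 = 1
p2 (pos 2,3,6,7,10,11,14,15,18,19,22,23,26,27,30,31): XOR of data positions = 0⊕1⊕1⊕0⊕1⊕1⊕0⊕1⊕1⊕0⊕0⊕0⊕0⊕0⊕0 = 0
p4 (pos 4,5,6,7,12,13,14,15,20,21,22,23,28,29,30,31): XOR of data positions = 0⊕1⊕1⊕0⊕0⊕1⊕0⊕0⊕0⊕0⊕0⊕1⊕1⊕0⊕0 = 1
p8 (pos 8,9,10,11,12,13,14,15,24,25,26,27,28,29,30,31): XOR of data positions = 0⊕0⊕1⊕0⊕0⊕1⊕0⊕0⊕1⊕0⊕0⊕1⊕1⊕0⊕0 = 1
p16 (pos 16,17,18,19,20,21,22,23,24,25,26,27,28,29,30,31): XOR of data positions = 0⊕1⊕1⊕0⊕0⊕0⊕0⊕0⊕1⊕0⊕0⊕1⊕1⊕0⊕0 = 1
Codeword: 1001011100100101011000001001100

1001011100100101011000001001100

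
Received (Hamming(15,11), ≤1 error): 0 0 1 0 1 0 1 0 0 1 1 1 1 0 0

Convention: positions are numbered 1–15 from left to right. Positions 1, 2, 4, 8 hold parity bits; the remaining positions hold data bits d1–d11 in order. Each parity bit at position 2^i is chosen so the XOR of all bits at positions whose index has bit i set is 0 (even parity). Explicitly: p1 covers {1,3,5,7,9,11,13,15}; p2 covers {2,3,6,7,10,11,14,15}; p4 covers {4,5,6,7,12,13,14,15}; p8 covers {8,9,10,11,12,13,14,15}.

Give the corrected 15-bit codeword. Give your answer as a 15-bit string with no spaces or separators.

s1 (pos 1,3,5,7,9,11,13,15): 0⊕1⊕1⊕1⊕0⊕1⊕1⊕0 = 1
s2 (pos 2,3,6,7,10,11,14,15): 0⊕1⊕0⊕1⊕1⊕1⊕0⊕0 = 0
s4 (pos 4,5,6,7,12,13,14,15): 0⊕1⊕0⊕1⊕1⊕1⊕0⊕0 = 0
s8 (pos 8,9,10,11,12,13,14,15): 0⊕0⊕1⊕1⊕1⊕1⊕0⊕0 = 0
Syndrome s8…s1 = 0001 → error at position 1.
Flip position 1: 001010100111100 → 101010100111100

101010100111100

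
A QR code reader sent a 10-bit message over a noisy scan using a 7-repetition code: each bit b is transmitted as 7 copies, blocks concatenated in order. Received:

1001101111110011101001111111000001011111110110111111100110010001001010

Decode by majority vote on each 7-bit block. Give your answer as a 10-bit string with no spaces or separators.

Block 1 (1001101): 4 ones → 1
Block 2 (1111100): 5 ones → 1
Block 3 (1110100): 4 ones → 1
Block 4 (1111111): 7 ones → 1
Block 5 (0000010): 1 one → 0
Block 6 (1111111): 7 ones → 1
Block 7 (0110111): 5 ones → 1
Block 8 (1111001): 5 ones → 1
Block 9 (1001000): 2 ones → 0
Block 10 (1001010): 3 ones → 0

1111011100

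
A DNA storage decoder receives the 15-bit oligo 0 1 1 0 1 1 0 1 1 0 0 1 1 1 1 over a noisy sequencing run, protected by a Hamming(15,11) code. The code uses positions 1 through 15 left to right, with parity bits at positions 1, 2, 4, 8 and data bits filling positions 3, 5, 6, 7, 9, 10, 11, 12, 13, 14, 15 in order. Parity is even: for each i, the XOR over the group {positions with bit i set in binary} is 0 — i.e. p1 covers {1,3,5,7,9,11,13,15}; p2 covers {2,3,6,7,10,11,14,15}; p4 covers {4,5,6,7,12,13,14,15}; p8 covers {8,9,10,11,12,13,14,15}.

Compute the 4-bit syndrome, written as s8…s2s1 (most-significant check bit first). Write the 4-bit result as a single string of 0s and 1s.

0011

s1 (pos 1,3,5,7,9,11,13,15): 0⊕1⊕1⊕0⊕1⊕0⊕1⊕1 = 1
s2 (pos 2,3,6,7,10,11,14,15): 1⊕1⊕1⊕0⊕0⊕0⊕1⊕1 = 1
s4 (pos 4,5,6,7,12,13,14,15): 0⊕1⊕1⊕0⊕1⊕1⊕1⊕1 = 0
s8 (pos 8,9,10,11,12,13,14,15): 1⊕1⊕0⊕0⊕1⊕1⊕1⊕1 = 0
Syndrome s8…s1 = 0011 → error at position 3.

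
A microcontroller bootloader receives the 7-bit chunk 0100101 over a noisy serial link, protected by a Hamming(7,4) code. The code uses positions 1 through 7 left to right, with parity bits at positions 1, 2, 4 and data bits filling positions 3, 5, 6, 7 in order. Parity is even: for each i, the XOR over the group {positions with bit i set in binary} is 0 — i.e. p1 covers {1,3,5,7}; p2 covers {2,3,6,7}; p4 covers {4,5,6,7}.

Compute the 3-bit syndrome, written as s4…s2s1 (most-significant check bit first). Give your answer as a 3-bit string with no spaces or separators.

000

s1 (pos 1,3,5,7): 0⊕0⊕1⊕1 = 0
s2 (pos 2,3,6,7): 1⊕0⊕0⊕1 = 0
s4 (pos 4,5,6,7): 0⊕1⊕0⊕1 = 0
Syndrome s4…s1 = 000 → no error.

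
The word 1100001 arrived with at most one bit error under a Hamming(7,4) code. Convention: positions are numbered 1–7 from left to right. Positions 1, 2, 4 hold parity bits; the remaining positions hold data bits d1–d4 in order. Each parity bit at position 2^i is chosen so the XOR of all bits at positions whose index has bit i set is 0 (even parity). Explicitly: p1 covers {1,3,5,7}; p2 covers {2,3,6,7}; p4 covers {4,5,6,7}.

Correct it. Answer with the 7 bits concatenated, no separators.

s1 (pos 1,3,5,7): 1⊕0⊕0⊕1 = 0
s2 (pos 2,3,6,7): 1⊕0⊕0⊕1 = 0
s4 (pos 4,5,6,7): 0⊕0⊕0⊕1 = 1
Syndrome s4…s1 = 100 → error at position 4.
Flip position 4: 1100001 → 1101001

1101001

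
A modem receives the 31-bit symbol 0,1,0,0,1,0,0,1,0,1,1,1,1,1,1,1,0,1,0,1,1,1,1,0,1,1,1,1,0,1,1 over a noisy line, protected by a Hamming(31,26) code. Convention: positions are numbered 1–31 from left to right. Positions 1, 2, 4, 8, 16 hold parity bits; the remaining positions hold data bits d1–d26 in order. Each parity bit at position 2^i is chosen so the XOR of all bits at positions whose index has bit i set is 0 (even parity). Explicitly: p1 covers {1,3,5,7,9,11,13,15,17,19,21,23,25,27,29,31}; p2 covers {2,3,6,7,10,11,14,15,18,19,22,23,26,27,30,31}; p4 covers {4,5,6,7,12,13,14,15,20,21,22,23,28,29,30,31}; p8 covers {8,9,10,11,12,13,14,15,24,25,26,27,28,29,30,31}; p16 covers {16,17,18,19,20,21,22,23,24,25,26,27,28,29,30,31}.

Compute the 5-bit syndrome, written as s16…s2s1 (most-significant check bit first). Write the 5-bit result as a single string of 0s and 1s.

01001

s1 (pos 1,3,5,7,9,11,13,15,17,19,21,23,25,27,29,31): 0⊕0⊕1⊕0⊕0⊕1⊕1⊕1⊕0⊕0⊕1⊕1⊕1⊕1⊕0⊕1 = 1
s2 (pos 2,3,6,7,10,11,14,15,18,19,22,23,26,27,30,31): 1⊕0⊕0⊕0⊕1⊕1⊕1⊕1⊕1⊕0⊕1⊕1⊕1⊕1⊕1⊕1 = 0
s4 (pos 4,5,6,7,12,13,14,15,20,21,22,23,28,29,30,31): 0⊕1⊕0⊕0⊕1⊕1⊕1⊕1⊕1⊕1⊕1⊕1⊕1⊕0⊕1⊕1 = 0
s8 (pos 8,9,10,11,12,13,14,15,24,25,26,27,28,29,30,31): 1⊕0⊕1⊕1⊕1⊕1⊕1⊕1⊕0⊕1⊕1⊕1⊕1⊕0⊕1⊕1 = 1
s16 (pos 16,17,18,19,20,21,22,23,24,25,26,27,28,29,30,31): 1⊕0⊕1⊕0⊕1⊕1⊕1⊕1⊕0⊕1⊕1⊕1⊕1⊕0⊕1⊕1 = 0
Syndrome s16…s1 = 01001 → error at position 9.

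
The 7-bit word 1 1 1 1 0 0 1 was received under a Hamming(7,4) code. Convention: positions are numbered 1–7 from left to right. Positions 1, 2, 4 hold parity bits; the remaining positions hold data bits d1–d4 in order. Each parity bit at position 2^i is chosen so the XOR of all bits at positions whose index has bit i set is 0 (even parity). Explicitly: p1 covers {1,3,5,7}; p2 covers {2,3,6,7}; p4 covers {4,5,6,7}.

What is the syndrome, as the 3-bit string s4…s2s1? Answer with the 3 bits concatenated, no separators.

s1 (pos 1,3,5,7): 1⊕1⊕0⊕1 = 1
s2 (pos 2,3,6,7): 1⊕1⊕0⊕1 = 1
s4 (pos 4,5,6,7): 1⊕0⊕0⊕1 = 0
Syndrome s4…s1 = 011 → error at position 3.

011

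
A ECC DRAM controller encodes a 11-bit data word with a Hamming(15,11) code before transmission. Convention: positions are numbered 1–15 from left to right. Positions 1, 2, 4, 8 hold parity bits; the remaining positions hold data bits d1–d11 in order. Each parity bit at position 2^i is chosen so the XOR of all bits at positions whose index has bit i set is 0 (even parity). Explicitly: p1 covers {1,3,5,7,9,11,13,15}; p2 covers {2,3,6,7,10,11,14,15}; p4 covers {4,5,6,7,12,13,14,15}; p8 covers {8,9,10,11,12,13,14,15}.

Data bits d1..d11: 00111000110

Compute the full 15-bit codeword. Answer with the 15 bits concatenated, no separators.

110001111000110

Place data at non-parity positions: p1 p2 0 p4 0 1 1 p8 1 0 0 0 1 1 0
p1 (pos 1,3,5,7,9,11,13,15): XOR of data positions = 0⊕0⊕1⊕1⊕0⊕1⊕0 = 1
p2 (pos 2,3,6,7,10,11,14,15): XOR of data positions = 0⊕1⊕1⊕0⊕0⊕1⊕0 = 1
p4 (pos 4,5,6,7,12,13,14,15): XOR of data positions = 0⊕1⊕1⊕0⊕1⊕1⊕0 = 0
p8 (pos 8,9,10,11,12,13,14,15): XOR of data positions = 1⊕0⊕0⊕0⊕1⊕1⊕0 = 1
Codeword: 110001111000110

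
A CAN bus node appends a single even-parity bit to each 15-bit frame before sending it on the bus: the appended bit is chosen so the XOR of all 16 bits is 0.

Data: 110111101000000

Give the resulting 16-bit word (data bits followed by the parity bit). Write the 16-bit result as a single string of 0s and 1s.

XOR of the 15 data bits: 1⊕1⊕0⊕1⊕1⊕1⊕1⊕0⊕1⊕0⊕0⊕0⊕0⊕0⊕0 = 1
Parity bit = 1 (so all 16 bits XOR to 0).

1101111010000001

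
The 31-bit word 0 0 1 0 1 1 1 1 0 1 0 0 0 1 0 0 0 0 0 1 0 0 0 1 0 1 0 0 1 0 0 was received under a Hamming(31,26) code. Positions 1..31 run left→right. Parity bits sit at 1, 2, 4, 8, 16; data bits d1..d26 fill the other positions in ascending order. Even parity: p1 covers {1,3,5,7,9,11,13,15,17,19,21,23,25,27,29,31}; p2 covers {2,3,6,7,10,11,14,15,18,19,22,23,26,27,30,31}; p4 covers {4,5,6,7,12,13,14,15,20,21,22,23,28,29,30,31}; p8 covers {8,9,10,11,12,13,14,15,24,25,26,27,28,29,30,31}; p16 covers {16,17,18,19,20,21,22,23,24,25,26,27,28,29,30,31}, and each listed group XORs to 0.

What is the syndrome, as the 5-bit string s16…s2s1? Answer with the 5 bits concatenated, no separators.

00000

s1 (pos 1,3,5,7,9,11,13,15,17,19,21,23,25,27,29,31): 0⊕1⊕1⊕1⊕0⊕0⊕0⊕0⊕0⊕0⊕0⊕0⊕0⊕0⊕1⊕0 = 0
s2 (pos 2,3,6,7,10,11,14,15,18,19,22,23,26,27,30,31): 0⊕1⊕1⊕1⊕1⊕0⊕1⊕0⊕0⊕0⊕0⊕0⊕1⊕0⊕0⊕0 = 0
s4 (pos 4,5,6,7,12,13,14,15,20,21,22,23,28,29,30,31): 0⊕1⊕1⊕1⊕0⊕0⊕1⊕0⊕1⊕0⊕0⊕0⊕0⊕1⊕0⊕0 = 0
s8 (pos 8,9,10,11,12,13,14,15,24,25,26,27,28,29,30,31): 1⊕0⊕1⊕0⊕0⊕0⊕1⊕0⊕1⊕0⊕1⊕0⊕0⊕1⊕0⊕0 = 0
s16 (pos 16,17,18,19,20,21,22,23,24,25,26,27,28,29,30,31): 0⊕0⊕0⊕0⊕1⊕0⊕0⊕0⊕1⊕0⊕1⊕0⊕0⊕1⊕0⊕0 = 0
Syndrome s16…s1 = 00000 → no error.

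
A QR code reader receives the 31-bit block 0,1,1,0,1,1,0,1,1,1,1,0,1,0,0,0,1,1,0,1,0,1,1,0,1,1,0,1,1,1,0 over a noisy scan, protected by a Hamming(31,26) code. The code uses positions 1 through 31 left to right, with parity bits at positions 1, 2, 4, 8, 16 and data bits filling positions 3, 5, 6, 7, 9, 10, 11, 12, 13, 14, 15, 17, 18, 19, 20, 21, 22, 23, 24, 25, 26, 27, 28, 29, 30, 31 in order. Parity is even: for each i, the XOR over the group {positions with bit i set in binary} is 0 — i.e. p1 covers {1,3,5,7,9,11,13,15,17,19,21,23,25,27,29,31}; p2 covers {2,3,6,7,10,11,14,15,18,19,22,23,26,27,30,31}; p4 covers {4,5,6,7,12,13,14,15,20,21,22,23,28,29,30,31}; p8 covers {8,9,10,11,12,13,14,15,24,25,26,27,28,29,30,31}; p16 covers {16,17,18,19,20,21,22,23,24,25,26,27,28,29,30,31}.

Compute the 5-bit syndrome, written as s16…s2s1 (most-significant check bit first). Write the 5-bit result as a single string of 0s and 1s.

00101

s1 (pos 1,3,5,7,9,11,13,15,17,19,21,23,25,27,29,31): 0⊕1⊕1⊕0⊕1⊕1⊕1⊕0⊕1⊕0⊕0⊕1⊕1⊕0⊕1⊕0 = 1
s2 (pos 2,3,6,7,10,11,14,15,18,19,22,23,26,27,30,31): 1⊕1⊕1⊕0⊕1⊕1⊕0⊕0⊕1⊕0⊕1⊕1⊕1⊕0⊕1⊕0 = 0
s4 (pos 4,5,6,7,12,13,14,15,20,21,22,23,28,29,30,31): 0⊕1⊕1⊕0⊕0⊕1⊕0⊕0⊕1⊕0⊕1⊕1⊕1⊕1⊕1⊕0 = 1
s8 (pos 8,9,10,11,12,13,14,15,24,25,26,27,28,29,30,31): 1⊕1⊕1⊕1⊕0⊕1⊕0⊕0⊕0⊕1⊕1⊕0⊕1⊕1⊕1⊕0 = 0
s16 (pos 16,17,18,19,20,21,22,23,24,25,26,27,28,29,30,31): 0⊕1⊕1⊕0⊕1⊕0⊕1⊕1⊕0⊕1⊕1⊕0⊕1⊕1⊕1⊕0 = 0
Syndrome s16…s1 = 00101 → error at position 5.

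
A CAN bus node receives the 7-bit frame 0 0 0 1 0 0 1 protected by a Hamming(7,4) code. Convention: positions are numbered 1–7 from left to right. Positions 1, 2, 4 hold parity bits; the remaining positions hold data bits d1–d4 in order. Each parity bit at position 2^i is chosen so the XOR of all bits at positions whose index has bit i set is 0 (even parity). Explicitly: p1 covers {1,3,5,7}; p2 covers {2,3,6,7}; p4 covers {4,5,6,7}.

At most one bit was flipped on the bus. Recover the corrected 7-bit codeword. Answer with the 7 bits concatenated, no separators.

s1 (pos 1,3,5,7): 0⊕0⊕0⊕1 = 1
s2 (pos 2,3,6,7): 0⊕0⊕0⊕1 = 1
s4 (pos 4,5,6,7): 1⊕0⊕0⊕1 = 0
Syndrome s4…s1 = 011 → error at position 3.
Flip position 3: 0001001 → 0011001

0011001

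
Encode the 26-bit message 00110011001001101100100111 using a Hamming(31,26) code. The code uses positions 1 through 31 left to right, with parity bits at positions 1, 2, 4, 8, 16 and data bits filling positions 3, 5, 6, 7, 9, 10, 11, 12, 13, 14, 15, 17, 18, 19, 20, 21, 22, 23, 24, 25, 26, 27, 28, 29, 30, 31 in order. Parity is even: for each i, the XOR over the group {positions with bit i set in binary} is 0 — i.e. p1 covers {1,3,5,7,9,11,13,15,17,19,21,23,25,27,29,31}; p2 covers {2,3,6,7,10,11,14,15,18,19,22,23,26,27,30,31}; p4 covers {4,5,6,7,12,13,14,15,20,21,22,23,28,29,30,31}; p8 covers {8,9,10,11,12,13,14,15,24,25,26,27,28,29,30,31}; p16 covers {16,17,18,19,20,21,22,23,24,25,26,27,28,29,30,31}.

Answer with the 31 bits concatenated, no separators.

Place data at non-parity positions: p1 p2 0 p4 0 1 1 p8 0 0 1 1 0 0 1 p16 0 0 1 1 0 1 1 0 0 1 0 0 1 1 1
p1 (pos 1,3,5,7,9,11,13,15,17,19,21,23,25,27,29,31): XOR of data positions = 0⊕0⊕1⊕0⊕1⊕0⊕1⊕0⊕1⊕0⊕1⊕0⊕0⊕1⊕1 = 1
p2 (pos 2,3,6,7,10,11,14,15,18,19,22,23,26,27,30,31): XOR of data positions = 0⊕1⊕1⊕0⊕1⊕0⊕1⊕0⊕1⊕1⊕1⊕1⊕0⊕1⊕1 = 0
p4 (pos 4,5,6,7,12,13,14,15,20,21,22,23,28,29,30,31): XOR of data positions = 0⊕1⊕1⊕1⊕0⊕0⊕1⊕1⊕0⊕1⊕1⊕0⊕1⊕1⊕1 = 0
p8 (pos 8,9,10,11,12,13,14,15,24,25,26,27,28,29,30,31): XOR of data positions = 0⊕0⊕1⊕1⊕0⊕0⊕1⊕0⊕0⊕1⊕0⊕0⊕1⊕1⊕1 = 1
p16 (pos 16,17,18,19,20,21,22,23,24,25,26,27,28,29,30,31): XOR of data positions = 0⊕0⊕1⊕1⊕0⊕1⊕1⊕0⊕0⊕1⊕0⊕0⊕1⊕1⊕1 = 0
Codeword: 1000011100110010001101100100111

1000011100110010001101100100111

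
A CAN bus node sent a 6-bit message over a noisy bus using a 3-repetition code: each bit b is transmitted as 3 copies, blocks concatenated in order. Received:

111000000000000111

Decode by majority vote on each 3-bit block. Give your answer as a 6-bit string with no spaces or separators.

Block 1 (111): 3 ones → 1
Block 2 (000): 0 ones → 0
Block 3 (000): 0 ones → 0
Block 4 (000): 0 ones → 0
Block 5 (000): 0 ones → 0
Block 6 (111): 3 ones → 1

100001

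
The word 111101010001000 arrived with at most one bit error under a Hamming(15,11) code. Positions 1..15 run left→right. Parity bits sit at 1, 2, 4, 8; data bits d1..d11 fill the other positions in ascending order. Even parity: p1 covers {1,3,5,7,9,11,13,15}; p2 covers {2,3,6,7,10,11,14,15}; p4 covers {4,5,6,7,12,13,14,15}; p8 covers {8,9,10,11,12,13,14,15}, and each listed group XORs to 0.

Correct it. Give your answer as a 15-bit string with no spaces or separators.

s1 (pos 1,3,5,7,9,11,13,15): 1⊕1⊕0⊕0⊕0⊕0⊕0⊕0 = 0
s2 (pos 2,3,6,7,10,11,14,15): 1⊕1⊕1⊕0⊕0⊕0⊕0⊕0 = 1
s4 (pos 4,5,6,7,12,13,14,15): 1⊕0⊕1⊕0⊕1⊕0⊕0⊕0 = 1
s8 (pos 8,9,10,11,12,13,14,15): 1⊕0⊕0⊕0⊕1⊕0⊕0⊕0 = 0
Syndrome s8…s1 = 0110 → error at position 6.
Flip position 6: 111101010001000 → 111100010001000

111100010001000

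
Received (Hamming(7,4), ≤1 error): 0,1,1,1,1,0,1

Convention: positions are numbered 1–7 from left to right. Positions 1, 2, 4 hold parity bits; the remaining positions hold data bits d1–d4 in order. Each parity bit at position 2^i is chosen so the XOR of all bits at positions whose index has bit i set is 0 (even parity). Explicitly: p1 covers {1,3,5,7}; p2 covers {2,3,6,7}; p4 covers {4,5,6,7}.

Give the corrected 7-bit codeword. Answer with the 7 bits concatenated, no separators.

s1 (pos 1,3,5,7): 0⊕1⊕1⊕1 = 1
s2 (pos 2,3,6,7): 1⊕1⊕0⊕1 = 1
s4 (pos 4,5,6,7): 1⊕1⊕0⊕1 = 1
Syndrome s4…s1 = 111 → error at position 7.
Flip position 7: 0111101 → 0111100

0111100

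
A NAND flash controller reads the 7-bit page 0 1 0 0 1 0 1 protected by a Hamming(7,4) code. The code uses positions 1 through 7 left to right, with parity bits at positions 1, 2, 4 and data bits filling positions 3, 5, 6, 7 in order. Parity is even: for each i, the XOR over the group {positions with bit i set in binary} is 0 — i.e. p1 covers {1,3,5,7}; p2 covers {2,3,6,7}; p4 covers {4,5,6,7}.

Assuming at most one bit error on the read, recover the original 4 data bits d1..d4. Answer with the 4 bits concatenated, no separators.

s1 (pos 1,3,5,7): 0⊕0⊕1⊕1 = 0
s2 (pos 2,3,6,7): 1⊕0⊕0⊕1 = 0
s4 (pos 4,5,6,7): 0⊕1⊕0⊕1 = 0
Syndrome s4…s1 = 000 → no error.
Read data bits from positions 3,5,6,7: 0101

0101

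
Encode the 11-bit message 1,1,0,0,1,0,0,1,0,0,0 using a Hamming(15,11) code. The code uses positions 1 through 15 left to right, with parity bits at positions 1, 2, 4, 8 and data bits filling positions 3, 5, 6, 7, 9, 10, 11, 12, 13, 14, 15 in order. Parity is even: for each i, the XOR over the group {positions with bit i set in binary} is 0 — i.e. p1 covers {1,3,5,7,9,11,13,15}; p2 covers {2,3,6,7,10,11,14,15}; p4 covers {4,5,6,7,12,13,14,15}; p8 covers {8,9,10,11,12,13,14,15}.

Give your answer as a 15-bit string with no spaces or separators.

111010001001000

Place data at non-parity positions: p1 p2 1 p4 1 0 0 p8 1 0 0 1 0 0 0
p1 (pos 1,3,5,7,9,11,13,15): XOR of data positions = 1⊕1⊕0⊕1⊕0⊕0⊕0 = 1
p2 (pos 2,3,6,7,10,11,14,15): XOR of data positions = 1⊕0⊕0⊕0⊕0⊕0⊕0 = 1
p4 (pos 4,5,6,7,12,13,14,15): XOR of data positions = 1⊕0⊕0⊕1⊕0⊕0⊕0 = 0
p8 (pos 8,9,10,11,12,13,14,15): XOR of data positions = 1⊕0⊕0⊕1⊕0⊕0⊕0 = 0
Codeword: 111010001001000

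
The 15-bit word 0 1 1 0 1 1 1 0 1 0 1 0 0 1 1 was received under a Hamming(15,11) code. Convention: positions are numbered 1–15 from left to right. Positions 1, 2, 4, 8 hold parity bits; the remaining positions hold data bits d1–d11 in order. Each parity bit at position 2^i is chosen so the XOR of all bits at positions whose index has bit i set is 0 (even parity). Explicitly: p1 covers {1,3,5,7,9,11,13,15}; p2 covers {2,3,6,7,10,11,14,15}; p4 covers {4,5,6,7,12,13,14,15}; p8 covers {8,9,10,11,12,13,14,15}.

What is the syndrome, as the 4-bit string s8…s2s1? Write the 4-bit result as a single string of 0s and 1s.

s1 (pos 1,3,5,7,9,11,13,15): 0⊕1⊕1⊕1⊕1⊕1⊕0⊕1 = 0
s2 (pos 2,3,6,7,10,11,14,15): 1⊕1⊕1⊕1⊕0⊕1⊕1⊕1 = 1
s4 (pos 4,5,6,7,12,13,14,15): 0⊕1⊕1⊕1⊕0⊕0⊕1⊕1 = 1
s8 (pos 8,9,10,11,12,13,14,15): 0⊕1⊕0⊕1⊕0⊕0⊕1⊕1 = 0
Syndrome s8…s1 = 0110 → error at position 6.

0110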